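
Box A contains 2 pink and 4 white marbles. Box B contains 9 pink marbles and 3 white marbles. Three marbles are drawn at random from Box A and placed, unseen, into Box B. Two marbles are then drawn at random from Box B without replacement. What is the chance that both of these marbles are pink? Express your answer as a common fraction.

Condition on how many of the transferred marbles are pink (from Box A: 2 pink of 6; then Box B has 15 total).
  0 pink: C(2,0)C(4,3)/C(6,3) = 1/5; then P = C(9,2)/C(15,2) = 12/35
  1 pink: C(2,1)C(4,2)/C(6,3) = 3/5; then P = C(10,2)/C(15,2) = 3/7
  2 pink: C(2,2)C(4,1)/C(6,3) = 1/5; then P = C(11,2)/C(15,2) = 11/21
P(both pink) = 226/525 ≈ 0.4305.

226/525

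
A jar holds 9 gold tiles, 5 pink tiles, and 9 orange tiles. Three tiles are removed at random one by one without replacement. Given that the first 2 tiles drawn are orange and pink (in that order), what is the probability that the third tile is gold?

3/7

After removing 1 pink, 1 orange, the jar has 9 gold out of 21 remaining.
P(third is gold | given) = 9/21 = 3/7 ≈ 0.4286.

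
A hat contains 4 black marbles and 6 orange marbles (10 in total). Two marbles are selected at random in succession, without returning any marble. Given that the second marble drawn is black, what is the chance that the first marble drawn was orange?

P(first=orange and the second marble drawn is black) = (6/10)·(4/9) = 4/15.
P(the second marble drawn is black) = Σ over first color = 2/15 + 4/15 = 2/5.
By Bayes, P(first=orange | the second marble drawn is black) = 4/15 / 2/5 = 2/3 ≈ 0.6667.

2/3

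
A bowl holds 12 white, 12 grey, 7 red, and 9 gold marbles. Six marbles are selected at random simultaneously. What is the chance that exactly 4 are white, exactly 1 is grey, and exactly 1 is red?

Unordered draws without replacement: count favorable combinations over C(40,6).
Favorable = C(12,4) · C(12,1) · C(7,1) · C(9,0) = 41580; total = C(40,6) = 3838380.
P = 41580/3838380 = 99/9139 ≈ 0.0108.

99/9139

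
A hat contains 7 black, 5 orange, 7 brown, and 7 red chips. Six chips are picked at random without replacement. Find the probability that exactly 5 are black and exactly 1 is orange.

3/6578

Unordered draws without replacement: count favorable combinations over C(26,6).
Favorable = C(7,5) · C(5,1) · C(7,0) · C(7,0) = 105; total = C(26,6) = 230230.
P = 105/230230 = 3/6578 ≈ 0.0005.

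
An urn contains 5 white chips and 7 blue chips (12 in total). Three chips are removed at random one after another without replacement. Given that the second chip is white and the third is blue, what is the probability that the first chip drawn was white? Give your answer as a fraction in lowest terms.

P(first=white and the second chip is white and the third is blue) = (5/12)·(4/11)·(7/10) = 7/66.
P(E) = Σ over first color = 7/66 + 7/44 = 35/132.
By Bayes, P(first=white | E) = 7/66 / 35/132 = 2/5 ≈ 0.4000.

2/5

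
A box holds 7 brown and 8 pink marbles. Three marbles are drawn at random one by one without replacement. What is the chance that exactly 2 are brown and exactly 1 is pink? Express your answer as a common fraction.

Unordered draws without replacement: count favorable combinations over C(15,3).
Favorable = C(7,2) · C(8,1) = 168; total = C(15,3) = 455.
P = 168/455 = 24/65 ≈ 0.3692.

24/65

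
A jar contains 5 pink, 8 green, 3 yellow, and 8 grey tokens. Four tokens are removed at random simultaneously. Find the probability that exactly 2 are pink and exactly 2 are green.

20/759

Unordered draws without replacement: count favorable combinations over C(24,4).
Favorable = C(5,2) · C(8,2) · C(3,0) · C(8,0) = 280; total = C(24,4) = 10626.
P = 280/10626 = 20/759 ≈ 0.0264.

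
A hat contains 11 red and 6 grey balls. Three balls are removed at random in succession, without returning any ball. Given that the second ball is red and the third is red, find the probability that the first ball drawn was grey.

2/5

P(first=grey and the second ball is red and the third is red) = (6/17)·(11/16)·(10/15) = 11/68.
P(E) = Σ over first color = 33/136 + 11/68 = 55/136.
By Bayes, P(first=grey | E) = 11/68 / 55/136 = 2/5 ≈ 0.4000.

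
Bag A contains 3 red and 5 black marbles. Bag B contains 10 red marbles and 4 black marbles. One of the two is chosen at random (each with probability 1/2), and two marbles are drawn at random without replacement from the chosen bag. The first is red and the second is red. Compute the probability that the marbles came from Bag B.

P(E | Bag A) = 3/28; P(E | Bag B) = 45/91.
P(E) = 1/2·3/28 + 1/2·45/91 = 219/728.
By Bayes' rule, P(Bag B | E) = 45/182 / 219/728 = 60/73 ≈ 0.8219.

60/73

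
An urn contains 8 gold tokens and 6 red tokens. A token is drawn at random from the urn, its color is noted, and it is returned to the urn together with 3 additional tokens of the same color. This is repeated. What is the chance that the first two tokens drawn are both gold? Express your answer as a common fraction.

After a gold draw the urn holds 11 gold out of 17.
P = (8/14)·(11/17) = 44/119 ≈ 0.3697.

44/119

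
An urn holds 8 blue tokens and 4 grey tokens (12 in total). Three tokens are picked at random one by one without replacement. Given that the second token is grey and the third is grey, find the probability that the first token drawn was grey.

P(first=grey and the second token is grey and the third is grey) = (4/12)·(3/11)·(2/10) = 1/55.
P(E) = Σ over first color = 4/55 + 1/55 = 1/11.
By Bayes, P(first=grey | E) = 1/55 / 1/11 = 1/5 ≈ 0.2000.

1/5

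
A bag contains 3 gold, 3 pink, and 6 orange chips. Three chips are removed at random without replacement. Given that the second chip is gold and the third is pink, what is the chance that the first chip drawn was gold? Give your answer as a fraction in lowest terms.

1/5

P(first=gold and the second chip is gold and the third is pink) = (3/12)·(2/11)·(3/10) = 3/220.
P(E) = Σ over first color = 3/220 + 3/220 + 9/220 = 3/44.
By Bayes, P(first=gold | E) = 3/220 / 3/44 = 1/5 ≈ 0.2000.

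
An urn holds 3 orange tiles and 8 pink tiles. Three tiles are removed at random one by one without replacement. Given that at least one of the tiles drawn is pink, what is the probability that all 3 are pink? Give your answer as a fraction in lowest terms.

14/41

P(all 3 pink) = C(8,3)/C(11,3) = 56/165; P(at least one pink) = 1 − C(3,3)/C(11,3) = 164/165.
Since 'all 3 pink' ⊆ 'at least one pink', P(all 3 | at least one) = 56/165 / 164/165 = 14/41 ≈ 0.3415.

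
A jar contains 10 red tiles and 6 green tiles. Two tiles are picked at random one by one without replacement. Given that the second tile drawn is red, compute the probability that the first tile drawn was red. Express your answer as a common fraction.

3/5

P(first=red and the second tile drawn is red) = (10/16)·(9/15) = 3/8.
P(the second tile drawn is red) = Σ over first color = 3/8 + 1/4 = 5/8.
By Bayes, P(first=red | the second tile drawn is red) = 3/8 / 5/8 = 3/5 ≈ 0.6000.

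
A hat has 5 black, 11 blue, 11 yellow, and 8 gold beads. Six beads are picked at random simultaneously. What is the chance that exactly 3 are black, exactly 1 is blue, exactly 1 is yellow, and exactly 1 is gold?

22/3689

Unordered draws without replacement: count favorable combinations over C(35,6).
Favorable = C(5,3) · C(11,1) · C(11,1) · C(8,1) = 9680; total = C(35,6) = 1623160.
P = 9680/1623160 = 22/3689 ≈ 0.0060.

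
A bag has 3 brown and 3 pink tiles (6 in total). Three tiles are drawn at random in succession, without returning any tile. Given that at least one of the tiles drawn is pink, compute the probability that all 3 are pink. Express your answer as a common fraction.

P(all 3 pink) = C(3,3)/C(6,3) = 1/20; P(at least one pink) = 1 − C(3,3)/C(6,3) = 19/20.
Since 'all 3 pink' ⊆ 'at least one pink', P(all 3 | at least one) = 1/20 / 19/20 = 1/19 ≈ 0.0526.

1/19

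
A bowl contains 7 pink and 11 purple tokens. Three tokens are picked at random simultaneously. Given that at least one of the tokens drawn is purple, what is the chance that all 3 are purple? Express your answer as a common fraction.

P(all 3 purple) = C(11,3)/C(18,3) = 55/272; P(at least one purple) = 1 − C(7,3)/C(18,3) = 781/816.
Since 'all 3 purple' ⊆ 'at least one purple', P(all 3 | at least one) = 55/272 / 781/816 = 15/71 ≈ 0.2113.

15/71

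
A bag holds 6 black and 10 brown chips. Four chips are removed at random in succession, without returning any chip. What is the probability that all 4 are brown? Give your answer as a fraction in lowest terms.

3/26

Unordered draws without replacement: count favorable combinations over C(16,4).
Favorable = C(6,0) · C(10,4) = 210; total = C(16,4) = 1820.
P = 210/1820 = 3/26 ≈ 0.1154.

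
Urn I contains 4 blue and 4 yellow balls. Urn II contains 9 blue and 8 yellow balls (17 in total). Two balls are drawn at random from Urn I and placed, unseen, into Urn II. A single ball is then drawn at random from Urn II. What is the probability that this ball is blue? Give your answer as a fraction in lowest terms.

Condition on how many of the transferred balls are blue (from Urn I: 4 blue of 8; then Urn II has 19 total).
  0 blue: C(4,0)C(4,2)/C(8,2) = 3/14; then P = 9/19
  1 blue: C(4,1)C(4,1)/C(8,2) = 4/7; then P = 10/19
  2 blue: C(4,2)C(4,0)/C(8,2) = 3/14; then P = 11/19
P(blue from Urn II) = 10/19 ≈ 0.5263.

10/19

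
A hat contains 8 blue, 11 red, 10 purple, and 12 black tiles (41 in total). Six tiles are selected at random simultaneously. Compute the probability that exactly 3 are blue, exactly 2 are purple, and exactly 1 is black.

2520/374699

Unordered draws without replacement: count favorable combinations over C(41,6).
Favorable = C(8,3) · C(11,0) · C(10,2) · C(12,1) = 30240; total = C(41,6) = 4496388.
P = 30240/4496388 = 2520/374699 ≈ 0.0067.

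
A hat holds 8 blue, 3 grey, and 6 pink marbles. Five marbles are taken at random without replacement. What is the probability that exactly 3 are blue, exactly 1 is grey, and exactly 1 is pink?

Unordered draws without replacement: count favorable combinations over C(17,5).
Favorable = C(8,3) · C(3,1) · C(6,1) = 1008; total = C(17,5) = 6188.
P = 1008/6188 = 36/221 ≈ 0.1629.

36/221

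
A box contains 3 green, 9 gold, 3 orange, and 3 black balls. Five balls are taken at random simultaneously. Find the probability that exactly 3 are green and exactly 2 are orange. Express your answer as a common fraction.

1/2856

Unordered draws without replacement: count favorable combinations over C(18,5).
Favorable = C(3,3) · C(9,0) · C(3,2) · C(3,0) = 3; total = C(18,5) = 8568.
P = 3/8568 = 1/2856 ≈ 0.0004.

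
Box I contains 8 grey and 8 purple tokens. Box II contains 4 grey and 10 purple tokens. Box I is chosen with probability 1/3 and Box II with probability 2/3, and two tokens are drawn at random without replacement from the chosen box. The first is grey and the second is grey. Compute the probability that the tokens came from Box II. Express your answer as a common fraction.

P(E | Box I) = 7/30; P(E | Box II) = 6/91.
P(E) = 1/3·7/30 + 2/3·6/91 = 997/8190.
By Bayes' rule, P(Box II | E) = 4/91 / 997/8190 = 360/997 ≈ 0.3611.

360/997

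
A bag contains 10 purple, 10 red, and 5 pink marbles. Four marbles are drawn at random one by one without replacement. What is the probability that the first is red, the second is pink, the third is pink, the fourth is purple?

5/759

Multiply the conditional probability of each draw in order, without replacement, so each draw removes one from its color and from the total.
P = (10/25) · (5/24) · (4/23) · (10/22) = 5/759 ≈ 0.0066.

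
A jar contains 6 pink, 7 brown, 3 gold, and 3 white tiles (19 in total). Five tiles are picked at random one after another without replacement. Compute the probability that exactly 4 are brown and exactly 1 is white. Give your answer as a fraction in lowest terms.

35/3876

Unordered draws without replacement: count favorable combinations over C(19,5).
Favorable = C(6,0) · C(7,4) · C(3,0) · C(3,1) = 105; total = C(19,5) = 11628.
P = 105/11628 = 35/3876 ≈ 0.0090.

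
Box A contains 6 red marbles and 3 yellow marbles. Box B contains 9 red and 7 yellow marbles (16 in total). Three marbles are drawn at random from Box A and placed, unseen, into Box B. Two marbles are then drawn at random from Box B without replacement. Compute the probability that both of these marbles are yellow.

113/684

Condition on how many of the transferred marbles are yellow (from Box A: 3 yellow of 9; then Box B has 19 total).
  0 yellow: C(3,0)C(6,3)/C(9,3) = 5/21; then P = C(7,2)/C(19,2) = 7/57
  1 yellow: C(3,1)C(6,2)/C(9,3) = 15/28; then P = C(8,2)/C(19,2) = 28/171
  2 yellow: C(3,2)C(6,1)/C(9,3) = 3/14; then P = C(9,2)/C(19,2) = 4/19
  3 yellow: C(3,3)C(6,0)/C(9,3) = 1/84; then P = C(10,2)/C(19,2) = 5/19
P(both yellow) = 113/684 ≈ 0.1652.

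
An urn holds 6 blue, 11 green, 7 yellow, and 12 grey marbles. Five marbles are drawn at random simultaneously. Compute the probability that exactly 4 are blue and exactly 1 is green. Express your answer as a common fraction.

Unordered draws without replacement: count favorable combinations over C(36,5).
Favorable = C(6,4) · C(11,1) · C(7,0) · C(12,0) = 165; total = C(36,5) = 376992.
P = 165/376992 = 5/11424 ≈ 0.0004.

5/11424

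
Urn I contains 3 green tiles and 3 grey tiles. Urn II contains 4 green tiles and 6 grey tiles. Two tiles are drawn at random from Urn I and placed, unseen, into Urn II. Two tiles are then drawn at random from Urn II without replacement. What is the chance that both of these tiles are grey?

53/165

Condition on how many of the transferred tiles are grey (from Urn I: 3 grey of 6; then Urn II has 12 total).
  0 grey: C(3,0)C(3,2)/C(6,2) = 1/5; then P = C(6,2)/C(12,2) = 5/22
  1 grey: C(3,1)C(3,1)/C(6,2) = 3/5; then P = C(7,2)/C(12,2) = 7/22
  2 grey: C(3,2)C(3,0)/C(6,2) = 1/5; then P = C(8,2)/C(12,2) = 14/33
P(both grey) = 53/165 ≈ 0.3212.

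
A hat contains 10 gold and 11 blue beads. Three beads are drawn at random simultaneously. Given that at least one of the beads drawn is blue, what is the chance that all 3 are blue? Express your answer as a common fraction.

P(all 3 blue) = C(11,3)/C(21,3) = 33/266; P(at least one blue) = 1 − C(10,3)/C(21,3) = 121/133.
Since 'all 3 blue' ⊆ 'at least one blue', P(all 3 | at least one) = 33/266 / 121/133 = 3/22 ≈ 0.1364.

3/22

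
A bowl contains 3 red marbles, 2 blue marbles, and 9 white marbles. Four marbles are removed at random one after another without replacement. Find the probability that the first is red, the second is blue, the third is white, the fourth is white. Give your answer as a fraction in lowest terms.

18/1001

Multiply the conditional probability of each draw in order, without replacement, so each draw removes one from its color and from the total.
P = (3/14) · (2/13) · (9/12) · (8/11) = 18/1001 ≈ 0.0180.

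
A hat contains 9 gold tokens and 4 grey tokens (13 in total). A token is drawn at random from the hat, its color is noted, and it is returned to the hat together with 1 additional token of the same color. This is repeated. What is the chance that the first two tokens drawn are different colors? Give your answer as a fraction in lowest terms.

36/91

Either grey then gold, or gold then grey; after the first draw the total is 14.
P = (4/13)·(9/14) + (9/13)·(4/14) = 36/91 ≈ 0.3956.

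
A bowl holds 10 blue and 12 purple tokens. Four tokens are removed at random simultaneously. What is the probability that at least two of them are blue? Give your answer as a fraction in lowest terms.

Sum the hypergeometric tail for j = 2,…,4 blue tokens.
Favorable = C(10,2)·C(12,2) + C(10,3)·C(12,1) + C(10,4)·C(12,0) = 4620; total = C(22,4) = 7315.
P = 4620/7315 = 12/19 ≈ 0.6316.

12/19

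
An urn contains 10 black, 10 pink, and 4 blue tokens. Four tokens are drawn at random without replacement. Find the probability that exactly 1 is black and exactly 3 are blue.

Unordered draws without replacement: count favorable combinations over C(24,4).
Favorable = C(10,1) · C(10,0) · C(4,3) = 40; total = C(24,4) = 10626.
P = 40/10626 = 20/5313 ≈ 0.0038.

20/5313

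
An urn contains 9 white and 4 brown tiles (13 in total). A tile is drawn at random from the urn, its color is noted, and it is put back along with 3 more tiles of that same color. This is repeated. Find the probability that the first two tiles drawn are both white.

27/52

After a white draw the urn holds 12 white out of 16.
P = (9/13)·(12/16) = 27/52 ≈ 0.5192.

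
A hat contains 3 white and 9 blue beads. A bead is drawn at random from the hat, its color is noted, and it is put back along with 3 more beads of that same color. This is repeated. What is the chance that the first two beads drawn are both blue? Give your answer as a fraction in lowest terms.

After a blue draw the hat holds 12 blue out of 15.
P = (9/12)·(12/15) = 3/5 ≈ 0.6000.

3/5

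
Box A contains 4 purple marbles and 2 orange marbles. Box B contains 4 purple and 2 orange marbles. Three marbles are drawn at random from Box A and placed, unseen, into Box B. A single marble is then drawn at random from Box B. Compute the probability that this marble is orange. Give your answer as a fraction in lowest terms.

1/3

Condition on how many of the transferred marbles are orange (from Box A: 2 orange of 6; then Box B has 9 total).
  0 orange: C(2,0)C(4,3)/C(6,3) = 1/5; then P = 2/9
  1 orange: C(2,1)C(4,2)/C(6,3) = 3/5; then P = 3/9
  2 orange: C(2,2)C(4,1)/C(6,3) = 1/5; then P = 4/9
P(orange from Box B) = 1/3 ≈ 0.3333.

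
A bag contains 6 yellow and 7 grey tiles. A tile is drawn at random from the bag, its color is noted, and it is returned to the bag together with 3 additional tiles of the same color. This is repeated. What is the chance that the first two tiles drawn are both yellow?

After a yellow draw the bag holds 9 yellow out of 16.
P = (6/13)·(9/16) = 27/104 ≈ 0.2596.

27/104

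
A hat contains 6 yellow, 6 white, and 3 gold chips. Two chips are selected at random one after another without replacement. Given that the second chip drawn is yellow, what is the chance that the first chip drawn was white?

3/7

P(first=white and the second chip drawn is yellow) = (6/15)·(6/14) = 6/35.
P(the second chip drawn is yellow) = Σ over first color = 1/7 + 6/35 + 3/35 = 2/5.
By Bayes, P(first=white | the second chip drawn is yellow) = 6/35 / 2/5 = 3/7 ≈ 0.4286.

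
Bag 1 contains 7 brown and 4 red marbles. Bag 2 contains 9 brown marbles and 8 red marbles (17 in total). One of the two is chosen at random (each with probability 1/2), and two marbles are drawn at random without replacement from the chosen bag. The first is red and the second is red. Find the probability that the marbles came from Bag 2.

P(E | Bag 1) = 6/55; P(E | Bag 2) = 7/34.
P(E) = 1/2·6/55 + 1/2·7/34 = 589/3740.
By Bayes' rule, P(Bag 2 | E) = 7/68 / 589/3740 = 385/589 ≈ 0.6537.

385/589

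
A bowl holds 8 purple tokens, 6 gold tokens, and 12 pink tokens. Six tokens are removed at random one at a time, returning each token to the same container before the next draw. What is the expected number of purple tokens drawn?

By linearity of expectation, E[X] = Σ P(draw i is purple); each independent draw has P(purple) = 8/26.
E[X] = 6 · 8/26 = 24/13 ≈ 1.8462.

24/13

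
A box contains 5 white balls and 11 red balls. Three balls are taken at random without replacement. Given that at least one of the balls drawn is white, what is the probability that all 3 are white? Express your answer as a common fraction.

2/79

P(all 3 white) = C(5,3)/C(16,3) = 1/56; P(at least one white) = 1 − C(11,3)/C(16,3) = 79/112.
Since 'all 3 white' ⊆ 'at least one white', P(all 3 | at least one) = 1/56 / 79/112 = 2/79 ≈ 0.0253.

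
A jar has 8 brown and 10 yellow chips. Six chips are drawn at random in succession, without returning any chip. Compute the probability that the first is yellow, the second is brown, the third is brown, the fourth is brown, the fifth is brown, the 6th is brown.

Multiply the conditional probability of each draw in order, without replacement, so each draw removes one from its color and from the total.
P = (10/18) · (8/17) · (7/16) · (6/15) · (5/14) · (4/13) = 10/1989 ≈ 0.0050.

10/1989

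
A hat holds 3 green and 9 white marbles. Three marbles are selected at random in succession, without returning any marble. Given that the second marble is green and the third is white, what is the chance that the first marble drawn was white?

P(first=white and the second marble is green and the third is white) = (9/12)·(3/11)·(8/10) = 9/55.
P(E) = Σ over first color = 9/220 + 9/55 = 9/44.
By Bayes, P(first=white | E) = 9/55 / 9/44 = 4/5 ≈ 0.8000.

4/5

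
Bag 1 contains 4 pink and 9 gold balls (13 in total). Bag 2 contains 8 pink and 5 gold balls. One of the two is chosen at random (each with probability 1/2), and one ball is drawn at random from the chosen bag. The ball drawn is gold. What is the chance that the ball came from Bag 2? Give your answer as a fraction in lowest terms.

5/14

P(gold | Bag 1) = 9/13; P(gold | Bag 2) = 5/13.
P(gold) = 1/2·9/13 + 1/2·5/13 = 7/13.
By Bayes' rule, P(Bag 2 | gold) = 5/26 / 7/13 = 5/14 ≈ 0.3571.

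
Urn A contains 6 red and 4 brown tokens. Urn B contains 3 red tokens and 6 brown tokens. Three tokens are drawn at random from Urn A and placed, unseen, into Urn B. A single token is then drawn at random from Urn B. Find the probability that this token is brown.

Condition on how many of the transferred tokens are brown (from Urn A: 4 brown of 10; then Urn B has 12 total).
  0 brown: C(4,0)C(6,3)/C(10,3) = 1/6; then P = 6/12
  1 brown: C(4,1)C(6,2)/C(10,3) = 1/2; then P = 7/12
  2 brown: C(4,2)C(6,1)/C(10,3) = 3/10; then P = 8/12
  3 brown: C(4,3)C(6,0)/C(10,3) = 1/30; then P = 9/12
P(brown from Urn B) = 3/5 ≈ 0.6000.

3/5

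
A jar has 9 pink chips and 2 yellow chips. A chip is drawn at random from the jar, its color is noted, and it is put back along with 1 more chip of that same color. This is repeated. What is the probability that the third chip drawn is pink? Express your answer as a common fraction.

9/11

Sum over the four possibilities for the first two draws (pink/not-pink each), tracking how the pink count and total change by +1 per draw.
P(third is pink) = 9/11 ≈ 0.8182. (In a Pólya urn every draw has the same marginal probability 9/11.)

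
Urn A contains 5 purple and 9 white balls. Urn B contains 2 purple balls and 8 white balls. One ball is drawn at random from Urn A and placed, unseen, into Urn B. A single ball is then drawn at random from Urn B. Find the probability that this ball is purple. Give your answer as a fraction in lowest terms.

Condition on how many of the transferred balls are purple (from Urn A: 5 purple of 14; then Urn B has 11 total).
  0 purple: C(5,0)C(9,1)/C(14,1) = 9/14; then P = 2/11
  1 purple: C(5,1)C(9,0)/C(14,1) = 5/14; then P = 3/11
P(purple from Urn B) = 3/14 ≈ 0.2143.

3/14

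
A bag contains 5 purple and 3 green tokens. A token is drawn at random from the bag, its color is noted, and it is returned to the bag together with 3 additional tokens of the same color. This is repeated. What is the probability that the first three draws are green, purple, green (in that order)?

45/616

Track the composition after each reinforcement of +3.
P = (3/8) · (5/11) · (6/14) = 45/616 ≈ 0.0731.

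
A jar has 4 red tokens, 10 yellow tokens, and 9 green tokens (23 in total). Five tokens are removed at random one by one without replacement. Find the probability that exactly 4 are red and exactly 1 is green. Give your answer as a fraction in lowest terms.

9/33649

Unordered draws without replacement: count favorable combinations over C(23,5).
Favorable = C(4,4) · C(10,0) · C(9,1) = 9; total = C(23,5) = 33649.
P = 9/33649 = 9/33649 ≈ 0.0003.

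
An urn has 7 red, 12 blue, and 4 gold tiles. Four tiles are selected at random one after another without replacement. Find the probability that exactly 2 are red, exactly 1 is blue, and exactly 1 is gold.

144/1265

Unordered draws without replacement: count favorable combinations over C(23,4).
Favorable = C(7,2) · C(12,1) · C(4,1) = 1008; total = C(23,4) = 8855.
P = 1008/8855 = 144/1265 ≈ 0.1138.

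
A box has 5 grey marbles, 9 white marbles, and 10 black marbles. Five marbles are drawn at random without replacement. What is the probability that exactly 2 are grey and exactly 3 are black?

50/1771

Unordered draws without replacement: count favorable combinations over C(24,5).
Favorable = C(5,2) · C(9,0) · C(10,3) = 1200; total = C(24,5) = 42504.
P = 1200/42504 = 50/1771 ≈ 0.0282.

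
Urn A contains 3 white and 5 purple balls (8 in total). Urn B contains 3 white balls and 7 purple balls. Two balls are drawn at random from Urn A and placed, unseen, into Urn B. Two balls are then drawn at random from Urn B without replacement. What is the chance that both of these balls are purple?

281/616

Condition on how many of the transferred balls are purple (from Urn A: 5 purple of 8; then Urn B has 12 total).
  0 purple: C(5,0)C(3,2)/C(8,2) = 3/28; then P = C(7,2)/C(12,2) = 7/22
  1 purple: C(5,1)C(3,1)/C(8,2) = 15/28; then P = C(8,2)/C(12,2) = 14/33
  2 purple: C(5,2)C(3,0)/C(8,2) = 5/14; then P = C(9,2)/C(12,2) = 6/11
P(both purple) = 281/616 ≈ 0.4562.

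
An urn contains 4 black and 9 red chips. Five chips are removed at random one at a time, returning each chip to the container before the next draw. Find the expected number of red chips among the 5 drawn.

By linearity of expectation, E[X] = Σ P(draw i is red); each independent draw has P(red) = 9/13.
E[X] = 5 · 9/13 = 45/13 ≈ 3.4615.

45/13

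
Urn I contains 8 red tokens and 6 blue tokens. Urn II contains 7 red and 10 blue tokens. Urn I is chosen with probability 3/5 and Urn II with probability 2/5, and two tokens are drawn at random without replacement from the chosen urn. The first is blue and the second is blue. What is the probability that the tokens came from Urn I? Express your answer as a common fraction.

P(E | Urn I) = 15/91; P(E | Urn II) = 45/136.
P(E) = 3/5·15/91 + 2/5·45/136 = 1431/6188.
By Bayes' rule, P(Urn I | E) = 9/91 / 1431/6188 = 68/159 ≈ 0.4277.

68/159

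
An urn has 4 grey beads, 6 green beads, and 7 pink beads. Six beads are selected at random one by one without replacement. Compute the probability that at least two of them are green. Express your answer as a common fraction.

653/884

Sum the hypergeometric tail for j = 2,…,6 green beads.
Favorable = C(6,2)·C(11,4) + C(6,3)·C(11,3) + C(6,4)·C(11,2) + C(6,5)·C(11,1) + C(6,6)·C(11,0) = 9142; total = C(17,6) = 12376.
P = 9142/12376 = 653/884 ≈ 0.7387.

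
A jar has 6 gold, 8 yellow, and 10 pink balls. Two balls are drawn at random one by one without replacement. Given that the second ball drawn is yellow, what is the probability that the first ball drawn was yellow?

P(first=yellow and the second ball drawn is yellow) = (8/24)·(7/23) = 7/69.
P(the second ball drawn is yellow) = Σ over first color = 2/23 + 7/69 + 10/69 = 1/3.
By Bayes, P(first=yellow | the second ball drawn is yellow) = 7/69 / 1/3 = 7/23 ≈ 0.3043.

7/23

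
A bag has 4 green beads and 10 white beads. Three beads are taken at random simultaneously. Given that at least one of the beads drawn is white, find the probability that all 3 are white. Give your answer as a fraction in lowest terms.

P(all 3 white) = C(10,3)/C(14,3) = 30/91; P(at least one white) = 1 − C(4,3)/C(14,3) = 90/91.
Since 'all 3 white' ⊆ 'at least one white', P(all 3 | at least one) = 30/91 / 90/91 = 1/3 ≈ 0.3333.

1/3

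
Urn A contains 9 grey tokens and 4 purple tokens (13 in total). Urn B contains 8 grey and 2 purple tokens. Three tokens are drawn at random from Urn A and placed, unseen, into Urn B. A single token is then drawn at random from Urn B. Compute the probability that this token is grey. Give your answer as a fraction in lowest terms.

131/169

Condition on how many of the transferred tokens are grey (from Urn A: 9 grey of 13; then Urn B has 13 total).
  0 grey: C(9,0)C(4,3)/C(13,3) = 2/143; then P = 8/13
  1 grey: C(9,1)C(4,2)/C(13,3) = 27/143; then P = 9/13
  2 grey: C(9,2)C(4,1)/C(13,3) = 72/143; then P = 10/13
  3 grey: C(9,3)C(4,0)/C(13,3) = 42/143; then P = 11/13
P(grey from Urn B) = 131/169 ≈ 0.7751.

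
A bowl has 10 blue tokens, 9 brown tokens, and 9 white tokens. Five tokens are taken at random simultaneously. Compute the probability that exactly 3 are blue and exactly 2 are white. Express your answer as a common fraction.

Unordered draws without replacement: count favorable combinations over C(28,5).
Favorable = C(10,3) · C(9,0) · C(9,2) = 4320; total = C(28,5) = 98280.
P = 4320/98280 = 4/91 ≈ 0.0440.

4/91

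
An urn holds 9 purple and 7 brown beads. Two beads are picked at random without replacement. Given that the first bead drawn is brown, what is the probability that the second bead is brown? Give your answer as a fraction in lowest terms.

2/5

After removing 1 brown, the urn has 6 brown out of 15 remaining.
P(second is brown | given) = 6/15 = 2/5 ≈ 0.4000.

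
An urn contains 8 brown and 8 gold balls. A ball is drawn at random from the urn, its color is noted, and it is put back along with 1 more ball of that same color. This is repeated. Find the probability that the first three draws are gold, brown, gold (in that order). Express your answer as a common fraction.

2/17

Track the composition after each reinforcement of +1.
P = (8/16) · (8/17) · (9/18) = 2/17 ≈ 0.1176.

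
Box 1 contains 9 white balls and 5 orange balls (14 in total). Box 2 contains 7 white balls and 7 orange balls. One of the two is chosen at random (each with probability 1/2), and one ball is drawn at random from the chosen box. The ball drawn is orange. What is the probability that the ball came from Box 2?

P(orange | Box 1) = 5/14; P(orange | Box 2) = 1/2.
P(orange) = 1/2·5/14 + 1/2·1/2 = 3/7.
By Bayes' rule, P(Box 2 | orange) = 1/4 / 3/7 = 7/12 ≈ 0.5833.

7/12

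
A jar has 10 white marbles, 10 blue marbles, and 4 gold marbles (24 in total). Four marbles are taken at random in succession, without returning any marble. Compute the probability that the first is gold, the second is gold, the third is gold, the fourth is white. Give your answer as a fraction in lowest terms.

Multiply the conditional probability of each draw in order, without replacement, so each draw removes one from its color and from the total.
P = (4/24) · (3/23) · (2/22) · (10/21) = 5/5313 ≈ 0.0009.

5/5313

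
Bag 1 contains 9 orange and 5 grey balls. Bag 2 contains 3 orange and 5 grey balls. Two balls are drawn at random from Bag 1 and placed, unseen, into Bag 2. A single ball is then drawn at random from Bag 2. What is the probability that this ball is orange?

Condition on how many of the transferred balls are orange (from Bag 1: 9 orange of 14; then Bag 2 has 10 total).
  0 orange: C(9,0)C(5,2)/C(14,2) = 10/91; then P = 3/10
  1 orange: C(9,1)C(5,1)/C(14,2) = 45/91; then P = 4/10
  2 orange: C(9,2)C(5,0)/C(14,2) = 36/91; then P = 5/10
P(orange from Bag 2) = 3/7 ≈ 0.4286.

3/7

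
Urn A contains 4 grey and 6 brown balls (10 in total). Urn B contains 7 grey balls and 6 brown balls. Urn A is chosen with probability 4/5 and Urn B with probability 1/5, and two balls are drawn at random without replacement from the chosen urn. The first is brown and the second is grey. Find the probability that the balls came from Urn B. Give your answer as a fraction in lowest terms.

105/521

P(E | Urn A) = 4/15; P(E | Urn B) = 7/26.
P(E) = 4/5·4/15 + 1/5·7/26 = 521/1950.
By Bayes' rule, P(Urn B | E) = 7/130 / 521/1950 = 105/521 ≈ 0.2015.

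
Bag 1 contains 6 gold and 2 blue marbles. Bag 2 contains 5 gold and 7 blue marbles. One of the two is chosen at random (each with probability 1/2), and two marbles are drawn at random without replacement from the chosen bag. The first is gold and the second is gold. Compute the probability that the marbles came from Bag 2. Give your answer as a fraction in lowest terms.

P(E | Bag 1) = 15/28; P(E | Bag 2) = 5/33.
P(E) = 1/2·15/28 + 1/2·5/33 = 635/1848.
By Bayes' rule, P(Bag 2 | E) = 5/66 / 635/1848 = 28/127 ≈ 0.2205.

28/127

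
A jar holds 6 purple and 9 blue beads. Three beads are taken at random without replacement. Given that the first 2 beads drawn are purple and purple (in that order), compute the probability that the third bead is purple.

After removing 2 purple, the jar has 4 purple out of 13 remaining.
P(third is purple | given) = 4/13 ≈ 0.3077.

4/13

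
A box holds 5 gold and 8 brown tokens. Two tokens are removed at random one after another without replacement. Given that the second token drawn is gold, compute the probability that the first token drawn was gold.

P(first=gold and the second token drawn is gold) = (5/13)·(4/12) = 5/39.
P(the second token drawn is gold) = Σ over first color = 5/39 + 10/39 = 5/13.
By Bayes, P(first=gold | the second token drawn is gold) = 5/39 / 5/13 = 1/3 ≈ 0.3333.

1/3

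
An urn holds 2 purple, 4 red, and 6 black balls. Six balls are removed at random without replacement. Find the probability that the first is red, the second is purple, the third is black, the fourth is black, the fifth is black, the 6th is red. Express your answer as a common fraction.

Multiply the conditional probability of each draw in order, without replacement, so each draw removes one from its color and from the total.
P = (4/12) · (2/11) · (6/10) · (5/9) · (4/8) · (3/7) = 1/231 ≈ 0.0043.

1/231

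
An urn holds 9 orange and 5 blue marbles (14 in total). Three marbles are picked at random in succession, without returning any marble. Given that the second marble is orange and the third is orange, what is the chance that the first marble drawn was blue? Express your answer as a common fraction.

5/12

P(first=blue and the second marble is orange and the third is orange) = (5/14)·(9/13)·(8/12) = 15/91.
P(E) = Σ over first color = 3/13 + 15/91 = 36/91.
By Bayes, P(first=blue | E) = 15/91 / 36/91 = 5/12 ≈ 0.4167.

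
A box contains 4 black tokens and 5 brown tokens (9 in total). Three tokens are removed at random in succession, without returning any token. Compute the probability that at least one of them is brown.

Use the complement: P(at least one brown) = 1 − P(no brown).
P(none) = C(4,3)/C(9,3) = 4/84.
So P = 1 − 4/84 = 20/21 ≈ 0.9524.

20/21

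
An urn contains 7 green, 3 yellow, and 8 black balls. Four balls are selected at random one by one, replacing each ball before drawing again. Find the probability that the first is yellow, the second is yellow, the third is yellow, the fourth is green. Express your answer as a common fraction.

7/3888

Multiply the conditional probability of each draw in order, with replacement (the composition resets each draw).
P = (3/18) · (3/18) · (3/18) · (7/18) = 7/3888 ≈ 0.0018.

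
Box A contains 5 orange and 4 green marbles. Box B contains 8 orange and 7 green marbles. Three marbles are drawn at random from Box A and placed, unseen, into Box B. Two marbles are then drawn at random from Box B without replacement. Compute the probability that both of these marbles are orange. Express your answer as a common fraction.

253/918

Condition on how many of the transferred marbles are orange (from Box A: 5 orange of 9; then Box B has 18 total).
  0 orange: C(5,0)C(4,3)/C(9,3) = 1/21; then P = C(8,2)/C(18,2) = 28/153
  1 orange: C(5,1)C(4,2)/C(9,3) = 5/14; then P = C(9,2)/C(18,2) = 4/17
  2 orange: C(5,2)C(4,1)/C(9,3) = 10/21; then P = C(10,2)/C(18,2) = 5/17
  3 orange: C(5,3)C(4,0)/C(9,3) = 5/42; then P = C(11,2)/C(18,2) = 55/153
P(both orange) = 253/918 ≈ 0.2756.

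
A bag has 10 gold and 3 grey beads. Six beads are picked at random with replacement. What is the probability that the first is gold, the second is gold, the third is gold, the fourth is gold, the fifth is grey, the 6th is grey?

90000/4826809

Multiply the conditional probability of each draw in order, with replacement (the composition resets each draw).
P = (10/13) · (10/13) · (10/13) · (10/13) · (3/13) · (3/13) = 90000/4826809 ≈ 0.0186.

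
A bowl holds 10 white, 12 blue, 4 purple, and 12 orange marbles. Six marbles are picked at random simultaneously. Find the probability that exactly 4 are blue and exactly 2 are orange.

Unordered draws without replacement: count favorable combinations over C(38,6).
Favorable = C(10,0) · C(12,4) · C(4,0) · C(12,2) = 32670; total = C(38,6) = 2760681.
P = 32670/2760681 = 990/83657 ≈ 0.0118.

990/83657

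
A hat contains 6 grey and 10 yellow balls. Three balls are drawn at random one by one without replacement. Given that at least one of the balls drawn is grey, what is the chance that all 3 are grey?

1/22

P(all 3 grey) = C(6,3)/C(16,3) = 1/28; P(at least one grey) = 1 − C(10,3)/C(16,3) = 11/14.
Since 'all 3 grey' ⊆ 'at least one grey', P(all 3 | at least one) = 1/28 / 11/14 = 1/22 ≈ 0.0455.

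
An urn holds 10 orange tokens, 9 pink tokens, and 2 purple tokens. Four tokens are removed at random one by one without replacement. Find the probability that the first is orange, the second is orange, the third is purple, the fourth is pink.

3/266

Multiply the conditional probability of each draw in order, without replacement, so each draw removes one from its color and from the total.
P = (10/21) · (9/20) · (2/19) · (9/18) = 3/266 ≈ 0.0113.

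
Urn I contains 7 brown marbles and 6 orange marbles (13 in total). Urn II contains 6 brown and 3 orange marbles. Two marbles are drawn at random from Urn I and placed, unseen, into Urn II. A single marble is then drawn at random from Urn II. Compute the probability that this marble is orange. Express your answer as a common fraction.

51/143

Condition on how many of the transferred marbles are orange (from Urn I: 6 orange of 13; then Urn II has 11 total).
  0 orange: C(6,0)C(7,2)/C(13,2) = 7/26; then P = 3/11
  1 orange: C(6,1)C(7,1)/C(13,2) = 7/13; then P = 4/11
  2 orange: C(6,2)C(7,0)/C(13,2) = 5/26; then P = 5/11
P(orange from Urn II) = 51/143 ≈ 0.3566.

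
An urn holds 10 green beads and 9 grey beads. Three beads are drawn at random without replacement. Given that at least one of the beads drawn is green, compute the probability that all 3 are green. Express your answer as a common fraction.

P(all 3 green) = C(10,3)/C(19,3) = 40/323; P(at least one green) = 1 − C(9,3)/C(19,3) = 295/323.
Since 'all 3 green' ⊆ 'at least one green', P(all 3 | at least one) = 40/323 / 295/323 = 8/59 ≈ 0.1356.

8/59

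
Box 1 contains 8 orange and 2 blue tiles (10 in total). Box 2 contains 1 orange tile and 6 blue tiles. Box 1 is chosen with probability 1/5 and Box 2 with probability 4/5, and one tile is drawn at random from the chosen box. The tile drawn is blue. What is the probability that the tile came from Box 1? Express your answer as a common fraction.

7/127

P(blue | Box 1) = 1/5; P(blue | Box 2) = 6/7.
P(blue) = 1/5·1/5 + 4/5·6/7 = 127/175.
By Bayes' rule, P(Box 1 | blue) = 1/25 / 127/175 = 7/127 ≈ 0.0551.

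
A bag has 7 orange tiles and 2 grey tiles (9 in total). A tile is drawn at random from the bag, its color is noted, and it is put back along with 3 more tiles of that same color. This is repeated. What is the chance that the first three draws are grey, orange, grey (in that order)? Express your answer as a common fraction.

7/162

Track the composition after each reinforcement of +3.
P = (2/9) · (7/12) · (5/15) = 7/162 ≈ 0.0432.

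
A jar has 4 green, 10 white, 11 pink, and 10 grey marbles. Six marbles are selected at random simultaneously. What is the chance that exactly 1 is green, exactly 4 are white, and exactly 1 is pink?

3/527

Unordered draws without replacement: count favorable combinations over C(35,6).
Favorable = C(4,1) · C(10,4) · C(11,1) · C(10,0) = 9240; total = C(35,6) = 1623160.
P = 9240/1623160 = 3/527 ≈ 0.0057.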